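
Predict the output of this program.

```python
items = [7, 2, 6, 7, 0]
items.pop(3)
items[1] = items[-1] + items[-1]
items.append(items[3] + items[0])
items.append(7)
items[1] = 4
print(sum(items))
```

pop(3) removes 7 → [7, 2, 6, 0]
items[1] = items[-1]+items[-1] = 0+0 = 0 → [7, 0, 6, 0]
append items[3]+items[0] = 0+7 = 7 → [7, 0, 6, 0, 7]
append 7 → [7, 0, 6, 0, 7, 7]
items[1] = 4 → [7, 4, 6, 0, 7, 7]
sum = 31

31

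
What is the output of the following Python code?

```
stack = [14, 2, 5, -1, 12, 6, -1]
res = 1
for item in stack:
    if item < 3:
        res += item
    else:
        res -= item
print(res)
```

item=14: not <3, res = 1-14 = -13
item=2: <3, res = (-13)+2 = -11
item=5: not <3, res = (-11)-5 = -16
item=-1: <3, res = (-16)+(-1) = -17
item=12: not <3, res = (-17)-12 = -29
item=6: not <3, res = (-29)-6 = -35
item=-1: <3, res = (-35)+(-1) = -36

-36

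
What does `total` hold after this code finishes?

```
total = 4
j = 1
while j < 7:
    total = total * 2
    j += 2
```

32

j=1: total = 4*2 = 8
j=3: total = 8*2 = 16
j=5: total = 16*2 = 32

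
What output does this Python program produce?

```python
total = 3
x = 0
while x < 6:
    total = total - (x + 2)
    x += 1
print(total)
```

x=0: total = 3-2 = 1
x=1: total = 1-3 = -2
x=2: total = (-2)-4 = -6
x=3: total = (-6)-5 = -11
x=4: total = (-11)-6 = -17
x=5: total = (-17)-7 = -24

-24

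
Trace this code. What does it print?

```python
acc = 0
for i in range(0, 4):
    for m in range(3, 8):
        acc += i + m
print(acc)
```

130

i=0,m=3: acc = 0+3 = 3
i=0,m=4: acc = 3+4 = 7
i=0,m=5: acc = 7+5 = 12
i=0,m=6: acc = 12+6 = 18
i=0,m=7: acc = 18+7 = 25
i=1,m=3: acc = 25+4 = 29
i=1,m=4: acc = 29+5 = 34
i=1,m=5: acc = 34+6 = 40
i=1,m=6: acc = 40+7 = 47
i=1,m=7: acc = 47+8 = 55
i=2,m=3: acc = 55+5 = 60
i=2,m=4: acc = 60+6 = 66
i=2,m=5: acc = 66+7 = 73
i=2,m=6: acc = 73+8 = 81
i=2,m=7: acc = 81+9 = 90
i=3,m=3: acc = 90+6 = 96
i=3,m=4: acc = 96+7 = 103
i=3,m=5: acc = 103+8 = 111
i=3,m=6: acc = 111+9 = 120
i=3,m=7: acc = 120+10 = 130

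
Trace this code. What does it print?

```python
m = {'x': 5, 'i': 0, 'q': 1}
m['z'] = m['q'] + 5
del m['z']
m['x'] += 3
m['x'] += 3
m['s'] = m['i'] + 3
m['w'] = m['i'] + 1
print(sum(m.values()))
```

16

m['z'] = m['q']+5 = 6 → {'x': 5, 'i': 0, 'q': 1, 'z': 6}
del 'z' → {'x': 5, 'i': 0, 'q': 1}
m['x'] = 5+3 = 8 → {'x': 8, 'i': 0, 'q': 1}
m['x'] = 8+3 = 11 → {'x': 11, 'i': 0, 'q': 1}
m['s'] = m['i']+3 = 3 → {'x': 11, 'i': 0, 'q': 1, 's': 3}
m['w'] = m['i']+1 = 1 → {'x': 11, 'i': 0, 'q': 1, 's': 3, 'w': 1}
sum of values = 16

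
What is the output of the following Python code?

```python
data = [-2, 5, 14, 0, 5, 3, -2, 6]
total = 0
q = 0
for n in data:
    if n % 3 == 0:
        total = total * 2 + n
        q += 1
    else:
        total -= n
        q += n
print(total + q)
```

-117

n=-2: not %3==0, total = 0-(-2) = 2; q=-2
n=5: not %3==0, total = 2-5 = -3; q=3
n=14: not %3==0, total = (-3)-14 = -17; q=17
n=0: %3==0, total = (-17)*2+0 = -34; q=18
n=5: not %3==0, total = (-34)-5 = -39; q=23
n=3: %3==0, total = (-39)*2+3 = -75; q=24
n=-2: not %3==0, total = (-75)-(-2) = -73; q=22
n=6: %3==0, total = (-73)*2+6 = -140; q=23
total+q = (-140)+23 = -117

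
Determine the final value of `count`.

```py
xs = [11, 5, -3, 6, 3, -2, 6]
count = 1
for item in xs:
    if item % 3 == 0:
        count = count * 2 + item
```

item=11: not %3==0
item=5: not %3==0
item=-3: %3==0, count = 1*2+(-3) = -1
item=6: %3==0, count = (-1)*2+6 = 4
item=3: %3==0, count = 4*2+3 = 11
item=-2: not %3==0
item=6: %3==0, count = 11*2+6 = 28

28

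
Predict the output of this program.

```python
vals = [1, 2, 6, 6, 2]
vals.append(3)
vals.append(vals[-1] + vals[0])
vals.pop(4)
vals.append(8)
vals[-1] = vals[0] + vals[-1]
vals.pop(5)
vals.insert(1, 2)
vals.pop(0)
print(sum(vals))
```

28

append 3 → [1, 2, 6, 6, 2, 3]
append vals[-1]+vals[0] = 3+1 = 4 → [1, 2, 6, 6, 2, 3, 4]
pop(4) removes 2 → [1, 2, 6, 6, 3, 4]
append 8 → [1, 2, 6, 6, 3, 4, 8]
vals[-1] = vals[0]+vals[-1] = 1+8 = 9 → [1, 2, 6, 6, 3, 4, 9]
pop(5) removes 4 → [1, 2, 6, 6, 3, 9]
insert 2 at 1 → [1, 2, 2, 6, 6, 3, 9]
pop(0) removes 1 → [2, 2, 6, 6, 3, 9]
sum = 28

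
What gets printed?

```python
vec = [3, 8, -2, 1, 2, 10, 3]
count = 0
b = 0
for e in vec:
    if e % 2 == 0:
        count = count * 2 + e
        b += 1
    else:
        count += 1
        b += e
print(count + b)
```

102

e=3: not even, count = 0+1 = 1; b=3
e=8: even, count = 1*2+8 = 10; b=4
e=-2: even, count = 10*2+(-2) = 18; b=5
e=1: not even, count = 18+1 = 19; b=6
e=2: even, count = 19*2+2 = 40; b=7
e=10: even, count = 40*2+10 = 90; b=8
e=3: not even, count = 90+1 = 91; b=11
count+b = 91+11 = 102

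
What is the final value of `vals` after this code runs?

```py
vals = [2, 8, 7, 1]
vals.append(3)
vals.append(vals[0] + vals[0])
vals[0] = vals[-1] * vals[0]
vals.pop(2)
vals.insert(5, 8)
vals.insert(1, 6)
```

[8, 6, 8, 1, 3, 4, 8]

append 3 → [2, 8, 7, 1, 3]
append vals[0]+vals[0] = 2+2 = 4 → [2, 8, 7, 1, 3, 4]
vals[0] = vals[-1]*vals[0] = 4*2 = 8 → [8, 8, 7, 1, 3, 4]
pop(2) removes 7 → [8, 8, 1, 3, 4]
insert 8 at 5 → [8, 8, 1, 3, 4, 8]
insert 6 at 1 → [8, 6, 8, 1, 3, 4, 8]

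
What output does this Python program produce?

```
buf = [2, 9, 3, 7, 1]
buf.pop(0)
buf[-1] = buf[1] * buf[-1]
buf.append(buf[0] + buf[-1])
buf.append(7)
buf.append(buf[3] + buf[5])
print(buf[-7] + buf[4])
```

21

pop(0) removes 2 → [9, 3, 7, 1]
buf[-1] = buf[1]*buf[-1] = 3*1 = 3 → [9, 3, 7, 3]
append buf[0]+buf[-1] = 9+3 = 12 → [9, 3, 7, 3, 12]
append 7 → [9, 3, 7, 3, 12, 7]
append buf[3]+buf[5] = 3+7 = 10 → [9, 3, 7, 3, 12, 7, 10]
buf[-7]+buf[4] = 9+12 = 21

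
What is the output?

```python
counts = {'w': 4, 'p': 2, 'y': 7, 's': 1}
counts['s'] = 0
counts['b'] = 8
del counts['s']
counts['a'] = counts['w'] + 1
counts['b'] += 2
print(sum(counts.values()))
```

counts['s'] = 0 → {'w': 4, 'p': 2, 'y': 7, 's': 0}
counts['b'] = 8 → {'w': 4, 'p': 2, 'y': 7, 's': 0, 'b': 8}
del 's' → {'w': 4, 'p': 2, 'y': 7, 'b': 8}
counts['a'] = counts['w']+1 = 5 → {'w': 4, 'p': 2, 'y': 7, 'b': 8, 'a': 5}
counts['b'] = 8+2 = 10 → {'w': 4, 'p': 2, 'y': 7, 'b': 10, 'a': 5}
sum of values = 28

28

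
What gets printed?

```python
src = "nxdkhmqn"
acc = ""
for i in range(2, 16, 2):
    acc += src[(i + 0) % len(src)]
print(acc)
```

dhqndhq

i=2: add src[2]='d' → 'd'
i=4: add src[4]='h' → 'dh'
i=6: add src[6]='q' → 'dhq'
i=8: add src[0]='n' → 'dhqn'
i=10: add src[2]='d' → 'dhqnd'
i=12: add src[4]='h' → 'dhqndh'
i=14: add src[6]='q' → 'dhqndhq'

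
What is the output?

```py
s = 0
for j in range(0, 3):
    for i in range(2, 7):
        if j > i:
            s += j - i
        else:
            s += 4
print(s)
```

60

j=0,i=2: not 0>2, s = 0+4 = 4
j=0,i=3: not 0>3, s = 4+4 = 8
j=0,i=4: not 0>4, s = 8+4 = 12
j=0,i=5: not 0>5, s = 12+4 = 16
j=0,i=6: not 0>6, s = 16+4 = 20
j=1,i=2: not 1>2, s = 20+4 = 24
j=1,i=3: not 1>3, s = 24+4 = 28
j=1,i=4: not 1>4, s = 28+4 = 32
j=1,i=5: not 1>5, s = 32+4 = 36
j=1,i=6: not 1>6, s = 36+4 = 40
j=2,i=2: not 2>2, s = 40+4 = 44
j=2,i=3: not 2>3, s = 44+4 = 48
j=2,i=4: not 2>4, s = 48+4 = 52
j=2,i=5: not 2>5, s = 52+4 = 56
j=2,i=6: not 2>6, s = 56+4 = 60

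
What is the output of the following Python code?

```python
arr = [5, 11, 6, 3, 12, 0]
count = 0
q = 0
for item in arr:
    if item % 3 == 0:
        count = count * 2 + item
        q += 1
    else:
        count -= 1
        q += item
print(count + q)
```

72

item=5: not %3==0, count = 0-1 = -1; q=5
item=11: not %3==0, count = (-1)-1 = -2; q=16
item=6: %3==0, count = (-2)*2+6 = 2; q=17
item=3: %3==0, count = 2*2+3 = 7; q=18
item=12: %3==0, count = 7*2+12 = 26; q=19
item=0: %3==0, count = 26*2+0 = 52; q=20
count+q = 52+20 = 72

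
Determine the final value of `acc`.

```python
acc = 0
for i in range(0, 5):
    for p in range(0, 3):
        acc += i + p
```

i=0,p=0: acc = 0+0 = 0
i=0,p=1: acc = 0+1 = 1
i=0,p=2: acc = 1+2 = 3
i=1,p=0: acc = 3+1 = 4
i=1,p=1: acc = 4+2 = 6
i=1,p=2: acc = 6+3 = 9
i=2,p=0: acc = 9+2 = 11
i=2,p=1: acc = 11+3 = 14
i=2,p=2: acc = 14+4 = 18
i=3,p=0: acc = 18+3 = 21
i=3,p=1: acc = 21+4 = 25
i=3,p=2: acc = 25+5 = 30
i=4,p=0: acc = 30+4 = 34
i=4,p=1: acc = 34+5 = 39
i=4,p=2: acc = 39+6 = 45

45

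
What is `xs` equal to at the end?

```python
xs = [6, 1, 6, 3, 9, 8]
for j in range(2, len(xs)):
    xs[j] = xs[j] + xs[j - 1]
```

[6, 1, 7, 10, 19, 27]

j=2: xs[2] = 6+1 = 7 → [6, 1, 7, 3, 9, 8]
j=3: xs[3] = 3+7 = 10 → [6, 1, 7, 10, 9, 8]
j=4: xs[4] = 9+10 = 19 → [6, 1, 7, 10, 19, 8]
j=5: xs[5] = 8+19 = 27 → [6, 1, 7, 10, 19, 27]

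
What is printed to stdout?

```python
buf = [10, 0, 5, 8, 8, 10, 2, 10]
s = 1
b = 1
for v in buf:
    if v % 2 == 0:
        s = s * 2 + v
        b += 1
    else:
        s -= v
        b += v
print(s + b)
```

867

v=10: even, s = 1*2+10 = 12; b=2
v=0: even, s = 12*2+0 = 24; b=3
v=5: not even, s = 24-5 = 19; b=8
v=8: even, s = 19*2+8 = 46; b=9
v=8: even, s = 46*2+8 = 100; b=10
v=10: even, s = 100*2+10 = 210; b=11
v=2: even, s = 210*2+2 = 422; b=12
v=10: even, s = 422*2+10 = 854; b=13
s+b = 854+13 = 867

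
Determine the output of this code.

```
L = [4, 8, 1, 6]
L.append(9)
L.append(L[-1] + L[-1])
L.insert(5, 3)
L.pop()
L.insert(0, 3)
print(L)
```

[3, 4, 8, 1, 6, 9, 3]

append 9 → [4, 8, 1, 6, 9]
append L[-1]+L[-1] = 9+9 = 18 → [4, 8, 1, 6, 9, 18]
insert 3 at 5 → [4, 8, 1, 6, 9, 3, 18]
pop() removes 18 → [4, 8, 1, 6, 9, 3]
insert 3 at 0 → [3, 4, 8, 1, 6, 9, 3]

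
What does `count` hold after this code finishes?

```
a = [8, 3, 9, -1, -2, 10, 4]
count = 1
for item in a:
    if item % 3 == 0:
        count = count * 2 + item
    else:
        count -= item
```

-24

item=8: not %3==0, count = 1-8 = -7
item=3: %3==0, count = (-7)*2+3 = -11
item=9: %3==0, count = (-11)*2+9 = -13
item=-1: not %3==0, count = (-13)-(-1) = -12
item=-2: not %3==0, count = (-12)-(-2) = -10
item=10: not %3==0, count = (-10)-10 = -20
item=4: not %3==0, count = (-20)-4 = -24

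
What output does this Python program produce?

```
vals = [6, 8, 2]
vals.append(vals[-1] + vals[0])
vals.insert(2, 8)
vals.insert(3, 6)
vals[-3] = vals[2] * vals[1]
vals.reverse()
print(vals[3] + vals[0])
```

append vals[-1]+vals[0] = 2+6 = 8 → [6, 8, 2, 8]
insert 8 at 2 → [6, 8, 8, 2, 8]
insert 6 at 3 → [6, 8, 8, 6, 2, 8]
vals[-3] = vals[2]*vals[1] = 8*8 = 64 → [6, 8, 8, 64, 2, 8]
reverse → [8, 2, 64, 8, 8, 6]
vals[3]+vals[0] = 8+8 = 16

16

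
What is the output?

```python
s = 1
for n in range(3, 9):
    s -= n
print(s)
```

n=3: s = 1-3 = -2
n=4: s = (-2)-4 = -6
n=5: s = (-6)-5 = -11
n=6: s = (-11)-6 = -17
n=7: s = (-17)-7 = -24
n=8: s = (-24)-8 = -32

-32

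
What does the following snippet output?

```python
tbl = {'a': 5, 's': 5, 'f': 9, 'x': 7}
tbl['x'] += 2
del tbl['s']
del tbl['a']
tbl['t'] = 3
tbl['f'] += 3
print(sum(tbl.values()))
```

tbl['x'] = 7+2 = 9 → {'a': 5, 's': 5, 'f': 9, 'x': 9}
del 's' → {'a': 5, 'f': 9, 'x': 9}
del 'a' → {'f': 9, 'x': 9}
tbl['t'] = 3 → {'f': 9, 'x': 9, 't': 3}
tbl['f'] = 9+3 = 12 → {'f': 12, 'x': 9, 't': 3}
sum of values = 24

24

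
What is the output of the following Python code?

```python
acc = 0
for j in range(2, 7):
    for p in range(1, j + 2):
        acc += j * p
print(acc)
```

375

j=2,p=1: acc = 0+2 = 2
j=2,p=2: acc = 2+4 = 6
j=2,p=3: acc = 6+6 = 12
j=3,p=1: acc = 12+3 = 15
j=3,p=2: acc = 15+6 = 21
j=3,p=3: acc = 21+9 = 30
j=3,p=4: acc = 30+12 = 42
j=4,p=1: acc = 42+4 = 46
j=4,p=2: acc = 46+8 = 54
j=4,p=3: acc = 54+12 = 66
j=4,p=4: acc = 66+16 = 82
j=4,p=5: acc = 82+20 = 102
j=5,p=1: acc = 102+5 = 107
j=5,p=2: acc = 107+10 = 117
j=5,p=3: acc = 117+15 = 132
j=5,p=4: acc = 132+20 = 152
j=5,p=5: acc = 152+25 = 177
j=5,p=6: acc = 177+30 = 207
j=6,p=1: acc = 207+6 = 213
j=6,p=2: acc = 213+12 = 225
j=6,p=3: acc = 225+18 = 243
j=6,p=4: acc = 243+24 = 267
j=6,p=5: acc = 267+30 = 297
j=6,p=6: acc = 297+36 = 333
j=6,p=7: acc = 333+42 = 375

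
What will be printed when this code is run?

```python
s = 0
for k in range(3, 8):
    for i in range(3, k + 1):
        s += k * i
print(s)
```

k=3,i=3: s = 0+9 = 9
k=4,i=3: s = 9+12 = 21
k=4,i=4: s = 21+16 = 37
k=5,i=3: s = 37+15 = 52
k=5,i=4: s = 52+20 = 72
k=5,i=5: s = 72+25 = 97
k=6,i=3: s = 97+18 = 115
k=6,i=4: s = 115+24 = 139
k=6,i=5: s = 139+30 = 169
k=6,i=6: s = 169+36 = 205
k=7,i=3: s = 205+21 = 226
k=7,i=4: s = 226+28 = 254
k=7,i=5: s = 254+35 = 289
k=7,i=6: s = 289+42 = 331
k=7,i=7: s = 331+49 = 380

380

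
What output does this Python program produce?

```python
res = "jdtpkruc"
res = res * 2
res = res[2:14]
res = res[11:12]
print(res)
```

r

repeat ×2 → 'jdtpkrucjdtpkruc'
slice [2:14] → 'tpkrucjdtpkr'
slice [11:12] → 'r'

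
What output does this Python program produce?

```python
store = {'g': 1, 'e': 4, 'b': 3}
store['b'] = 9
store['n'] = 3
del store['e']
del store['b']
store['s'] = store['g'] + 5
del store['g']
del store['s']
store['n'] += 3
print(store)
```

{'n': 6}

store['b'] = 9 → {'g': 1, 'e': 4, 'b': 9}
store['n'] = 3 → {'g': 1, 'e': 4, 'b': 9, 'n': 3}
del 'e' → {'g': 1, 'b': 9, 'n': 3}
del 'b' → {'g': 1, 'n': 3}
store['s'] = store['g']+5 = 6 → {'g': 1, 'n': 3, 's': 6}
del 'g' → {'n': 3, 's': 6}
del 's' → {'n': 3}
store['n'] = 3+3 = 6 → {'n': 6}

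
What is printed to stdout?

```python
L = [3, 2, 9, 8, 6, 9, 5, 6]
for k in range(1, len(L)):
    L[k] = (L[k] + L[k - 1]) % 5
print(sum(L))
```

19

k=1: L[1] = (2+3)%5 = 0 → [3, 0, 9, 8, 6, 9, 5, 6]
k=2: L[2] = (9+0)%5 = 4 → [3, 0, 4, 8, 6, 9, 5, 6]
k=3: L[3] = (8+4)%5 = 2 → [3, 0, 4, 2, 6, 9, 5, 6]
k=4: L[4] = (6+2)%5 = 3 → [3, 0, 4, 2, 3, 9, 5, 6]
k=5: L[5] = (9+3)%5 = 2 → [3, 0, 4, 2, 3, 2, 5, 6]
k=6: L[6] = (5+2)%5 = 2 → [3, 0, 4, 2, 3, 2, 2, 6]
k=7: L[7] = (6+2)%5 = 3 → [3, 0, 4, 2, 3, 2, 2, 3]
sum = 19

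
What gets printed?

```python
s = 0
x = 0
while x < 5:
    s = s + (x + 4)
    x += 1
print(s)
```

30

x=0: s = 0+4 = 4
x=1: s = 4+5 = 9
x=2: s = 9+6 = 15
x=3: s = 15+7 = 22
x=4: s = 22+8 = 30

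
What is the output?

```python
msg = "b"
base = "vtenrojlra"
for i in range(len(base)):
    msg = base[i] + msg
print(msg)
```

arljornetvb

i=0: prepend 'v' → 'vb'
i=1: prepend 't' → 'tvb'
i=2: prepend 'e' → 'etvb'
i=3: prepend 'n' → 'netvb'
i=4: prepend 'r' → 'rnetvb'
i=5: prepend 'o' → 'ornetvb'
i=6: prepend 'j' → 'jornetvb'
i=7: prepend 'l' → 'ljornetvb'
i=8: prepend 'r' → 'rljornetvb'
i=9: prepend 'a' → 'arljornetvb'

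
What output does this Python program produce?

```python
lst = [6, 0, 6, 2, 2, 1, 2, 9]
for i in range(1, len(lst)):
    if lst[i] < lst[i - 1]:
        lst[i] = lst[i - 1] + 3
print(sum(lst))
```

i=1: 0<6, lst[1] = 6+3 = 9 → [6, 9, 6, 2, 2, 1, 2, 9]
i=2: 6<9, lst[2] = 9+3 = 12 → [6, 9, 12, 2, 2, 1, 2, 9]
i=3: 2<12, lst[3] = 12+3 = 15 → [6, 9, 12, 15, 2, 1, 2, 9]
i=4: 2<15, lst[4] = 15+3 = 18 → [6, 9, 12, 15, 18, 1, 2, 9]
i=5: 1<18, lst[5] = 18+3 = 21 → [6, 9, 12, 15, 18, 21, 2, 9]
i=6: 2<21, lst[6] = 21+3 = 24 → [6, 9, 12, 15, 18, 21, 24, 9]
i=7: 9<24, lst[7] = 24+3 = 27 → [6, 9, 12, 15, 18, 21, 24, 27]
sum = 132

132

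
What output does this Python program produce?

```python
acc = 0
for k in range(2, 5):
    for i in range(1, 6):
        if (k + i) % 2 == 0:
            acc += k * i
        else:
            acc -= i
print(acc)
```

k=2,i=1: odd sum, acc = 0-1 = -1
k=2,i=2: even sum, acc = (-1)+4 = 3
k=2,i=3: odd sum, acc = 3-3 = 0
k=2,i=4: even sum, acc = 0+8 = 8
k=2,i=5: odd sum, acc = 8-5 = 3
k=3,i=1: even sum, acc = 3+3 = 6
k=3,i=2: odd sum, acc = 6-2 = 4
k=3,i=3: even sum, acc = 4+9 = 13
k=3,i=4: odd sum, acc = 13-4 = 9
k=3,i=5: even sum, acc = 9+15 = 24
k=4,i=1: odd sum, acc = 24-1 = 23
k=4,i=2: even sum, acc = 23+8 = 31
k=4,i=3: odd sum, acc = 31-3 = 28
k=4,i=4: even sum, acc = 28+16 = 44
k=4,i=5: odd sum, acc = 44-5 = 39

39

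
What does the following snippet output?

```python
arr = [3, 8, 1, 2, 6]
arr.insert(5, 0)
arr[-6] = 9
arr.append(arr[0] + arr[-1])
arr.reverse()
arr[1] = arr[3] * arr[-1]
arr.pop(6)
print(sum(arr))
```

44

insert 0 at 5 → [3, 8, 1, 2, 6, 0]
arr[-6] = 9 → [9, 8, 1, 2, 6, 0]
append arr[0]+arr[-1] = 9+0 = 9 → [9, 8, 1, 2, 6, 0, 9]
reverse → [9, 0, 6, 2, 1, 8, 9]
arr[1] = arr[3]*arr[-1] = 2*9 = 18 → [9, 18, 6, 2, 1, 8, 9]
pop(6) removes 9 → [9, 18, 6, 2, 1, 8]
sum = 44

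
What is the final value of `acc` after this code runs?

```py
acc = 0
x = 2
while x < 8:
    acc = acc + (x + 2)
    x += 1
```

x=2: acc = 0+4 = 4
x=3: acc = 4+5 = 9
x=4: acc = 9+6 = 15
x=5: acc = 15+7 = 22
x=6: acc = 22+8 = 30
x=7: acc = 30+9 = 39

39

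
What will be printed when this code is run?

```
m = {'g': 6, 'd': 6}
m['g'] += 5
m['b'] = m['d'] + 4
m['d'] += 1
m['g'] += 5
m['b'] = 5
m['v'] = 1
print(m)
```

{'g': 16, 'd': 7, 'b': 5, 'v': 1}

m['g'] = 6+5 = 11 → {'g': 11, 'd': 6}
m['b'] = m['d']+4 = 10 → {'g': 11, 'd': 6, 'b': 10}
m['d'] = 6+1 = 7 → {'g': 11, 'd': 7, 'b': 10}
m['g'] = 11+5 = 16 → {'g': 16, 'd': 7, 'b': 10}
m['b'] = 5 → {'g': 16, 'd': 7, 'b': 5}
m['v'] = 1 → {'g': 16, 'd': 7, 'b': 5, 'v': 1}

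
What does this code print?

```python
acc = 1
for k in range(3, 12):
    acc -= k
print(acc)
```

-62

k=3: acc = 1-3 = -2
k=4: acc = (-2)-4 = -6
k=5: acc = (-6)-5 = -11
k=6: acc = (-11)-6 = -17
k=7: acc = (-17)-7 = -24
k=8: acc = (-24)-8 = -32
k=9: acc = (-32)-9 = -41
k=10: acc = (-41)-10 = -51
k=11: acc = (-51)-11 = -62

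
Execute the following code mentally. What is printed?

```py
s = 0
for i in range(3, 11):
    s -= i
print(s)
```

-52

i=3: s = 0-3 = -3
i=4: s = (-3)-4 = -7
i=5: s = (-7)-5 = -12
i=6: s = (-12)-6 = -18
i=7: s = (-18)-7 = -25
i=8: s = (-25)-8 = -33
i=9: s = (-33)-9 = -42
i=10: s = (-42)-10 = -52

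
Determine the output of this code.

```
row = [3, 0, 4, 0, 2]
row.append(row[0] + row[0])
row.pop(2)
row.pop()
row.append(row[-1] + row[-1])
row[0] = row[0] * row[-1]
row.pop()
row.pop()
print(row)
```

append row[0]+row[0] = 3+3 = 6 → [3, 0, 4, 0, 2, 6]
pop(2) removes 4 → [3, 0, 0, 2, 6]
pop() removes 6 → [3, 0, 0, 2]
append row[-1]+row[-1] = 2+2 = 4 → [3, 0, 0, 2, 4]
row[0] = row[0]*row[-1] = 3*4 = 12 → [12, 0, 0, 2, 4]
pop() removes 4 → [12, 0, 0, 2]
pop() removes 2 → [12, 0, 0]

[12, 0, 0]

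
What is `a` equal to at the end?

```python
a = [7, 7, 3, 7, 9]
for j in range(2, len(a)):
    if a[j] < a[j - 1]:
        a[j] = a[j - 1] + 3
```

j=2: 3<7, a[2] = 7+3 = 10 → [7, 7, 10, 7, 9]
j=3: 7<10, a[3] = 10+3 = 13 → [7, 7, 10, 13, 9]
j=4: 9<13, a[4] = 13+3 = 16 → [7, 7, 10, 13, 16]

[7, 7, 10, 13, 16]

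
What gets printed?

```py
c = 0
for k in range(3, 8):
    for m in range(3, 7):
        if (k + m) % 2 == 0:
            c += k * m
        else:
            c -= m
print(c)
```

174

k=3,m=3: even sum, c = 0+9 = 9
k=3,m=4: odd sum, c = 9-4 = 5
k=3,m=5: even sum, c = 5+15 = 20
k=3,m=6: odd sum, c = 20-6 = 14
k=4,m=3: odd sum, c = 14-3 = 11
k=4,m=4: even sum, c = 11+16 = 27
k=4,m=5: odd sum, c = 27-5 = 22
k=4,m=6: even sum, c = 22+24 = 46
k=5,m=3: even sum, c = 46+15 = 61
k=5,m=4: odd sum, c = 61-4 = 57
k=5,m=5: even sum, c = 57+25 = 82
k=5,m=6: odd sum, c = 82-6 = 76
k=6,m=3: odd sum, c = 76-3 = 73
k=6,m=4: even sum, c = 73+24 = 97
k=6,m=5: odd sum, c = 97-5 = 92
k=6,m=6: even sum, c = 92+36 = 128
k=7,m=3: even sum, c = 128+21 = 149
k=7,m=4: odd sum, c = 149-4 = 145
k=7,m=5: even sum, c = 145+35 = 180
k=7,m=6: odd sum, c = 180-6 = 174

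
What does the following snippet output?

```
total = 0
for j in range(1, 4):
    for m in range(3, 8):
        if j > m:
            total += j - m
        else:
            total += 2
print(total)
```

30

j=1,m=3: not 1>3, total = 0+2 = 2
j=1,m=4: not 1>4, total = 2+2 = 4
j=1,m=5: not 1>5, total = 4+2 = 6
j=1,m=6: not 1>6, total = 6+2 = 8
j=1,m=7: not 1>7, total = 8+2 = 10
j=2,m=3: not 2>3, total = 10+2 = 12
j=2,m=4: not 2>4, total = 12+2 = 14
j=2,m=5: not 2>5, total = 14+2 = 16
j=2,m=6: not 2>6, total = 16+2 = 18
j=2,m=7: not 2>7, total = 18+2 = 20
j=3,m=3: not 3>3, total = 20+2 = 22
j=3,m=4: not 3>4, total = 22+2 = 24
j=3,m=5: not 3>5, total = 24+2 = 26
j=3,m=6: not 3>6, total = 26+2 = 28
j=3,m=7: not 3>7, total = 28+2 = 30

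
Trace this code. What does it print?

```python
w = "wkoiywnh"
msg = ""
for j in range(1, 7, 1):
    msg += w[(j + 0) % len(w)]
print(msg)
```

j=1: add w[1]='k' → 'k'
j=2: add w[2]='o' → 'ko'
j=3: add w[3]='i' → 'koi'
j=4: add w[4]='y' → 'koiy'
j=5: add w[5]='w' → 'koiyw'
j=6: add w[6]='n' → 'koiywn'

koiywn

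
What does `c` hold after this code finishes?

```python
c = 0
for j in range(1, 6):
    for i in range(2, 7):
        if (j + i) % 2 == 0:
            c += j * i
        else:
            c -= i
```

92

j=1,i=2: odd sum, c = 0-2 = -2
j=1,i=3: even sum, c = (-2)+3 = 1
j=1,i=4: odd sum, c = 1-4 = -3
j=1,i=5: even sum, c = (-3)+5 = 2
j=1,i=6: odd sum, c = 2-6 = -4
j=2,i=2: even sum, c = (-4)+4 = 0
j=2,i=3: odd sum, c = 0-3 = -3
j=2,i=4: even sum, c = (-3)+8 = 5
j=2,i=5: odd sum, c = 5-5 = 0
j=2,i=6: even sum, c = 0+12 = 12
j=3,i=2: odd sum, c = 12-2 = 10
j=3,i=3: even sum, c = 10+9 = 19
j=3,i=4: odd sum, c = 19-4 = 15
j=3,i=5: even sum, c = 15+15 = 30
j=3,i=6: odd sum, c = 30-6 = 24
j=4,i=2: even sum, c = 24+8 = 32
j=4,i=3: odd sum, c = 32-3 = 29
j=4,i=4: even sum, c = 29+16 = 45
j=4,i=5: odd sum, c = 45-5 = 40
j=4,i=6: even sum, c = 40+24 = 64
j=5,i=2: odd sum, c = 64-2 = 62
j=5,i=3: even sum, c = 62+15 = 77
j=5,i=4: odd sum, c = 77-4 = 73
j=5,i=5: even sum, c = 73+25 = 98
j=5,i=6: odd sum, c = 98-6 = 92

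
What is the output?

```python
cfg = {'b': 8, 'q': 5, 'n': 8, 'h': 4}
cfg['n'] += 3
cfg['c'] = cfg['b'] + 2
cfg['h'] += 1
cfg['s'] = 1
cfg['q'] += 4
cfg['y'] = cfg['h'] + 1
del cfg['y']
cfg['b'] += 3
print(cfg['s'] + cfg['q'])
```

cfg['n'] = 8+3 = 11 → {'b': 8, 'q': 5, 'n': 11, 'h': 4}
cfg['c'] = cfg['b']+2 = 10 → {'b': 8, 'q': 5, 'n': 11, 'h': 4, 'c': 10}
cfg['h'] = 4+1 = 5 → {'b': 8, 'q': 5, 'n': 11, 'h': 5, 'c': 10}
cfg['s'] = 1 → {'b': 8, 'q': 5, 'n': 11, 'h': 5, 'c': 10, 's': 1}
cfg['q'] = 5+4 = 9 → {'b': 8, 'q': 9, 'n': 11, 'h': 5, 'c': 10, 's': 1}
cfg['y'] = cfg['h']+1 = 6 → {'b': 8, 'q': 9, 'n': 11, 'h': 5, 'c': 10, 's': 1, 'y': 6}
del 'y' → {'b': 8, 'q': 9, 'n': 11, 'h': 5, 'c': 10, 's': 1}
cfg['b'] = 8+3 = 11 → {'b': 11, 'q': 9, 'n': 11, 'h': 5, 'c': 10, 's': 1}
cfg['s']+cfg['q'] = 1+9 = 10

10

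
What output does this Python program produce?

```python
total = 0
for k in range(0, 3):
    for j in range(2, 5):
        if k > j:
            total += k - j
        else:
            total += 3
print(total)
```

k=0,j=2: not 0>2, total = 0+3 = 3
k=0,j=3: not 0>3, total = 3+3 = 6
k=0,j=4: not 0>4, total = 6+3 = 9
k=1,j=2: not 1>2, total = 9+3 = 12
k=1,j=3: not 1>3, total = 12+3 = 15
k=1,j=4: not 1>4, total = 15+3 = 18
k=2,j=2: not 2>2, total = 18+3 = 21
k=2,j=3: not 2>3, total = 21+3 = 24
k=2,j=4: not 2>4, total = 24+3 = 27

27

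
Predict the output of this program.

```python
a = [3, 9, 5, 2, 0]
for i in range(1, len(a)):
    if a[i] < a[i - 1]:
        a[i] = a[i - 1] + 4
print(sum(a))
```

i=1: 9>=3, unchanged → [3, 9, 5, 2, 0]
i=2: 5<9, a[2] = 9+4 = 13 → [3, 9, 13, 2, 0]
i=3: 2<13, a[3] = 13+4 = 17 → [3, 9, 13, 17, 0]
i=4: 0<17, a[4] = 17+4 = 21 → [3, 9, 13, 17, 21]
sum = 63

63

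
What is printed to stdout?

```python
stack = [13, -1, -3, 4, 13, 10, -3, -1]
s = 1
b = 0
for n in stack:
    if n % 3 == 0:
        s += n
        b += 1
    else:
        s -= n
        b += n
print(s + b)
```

-3

n=13: not %3==0, s = 1-13 = -12; b=13
n=-1: not %3==0, s = (-12)-(-1) = -11; b=12
n=-3: %3==0, s = (-11)+(-3) = -14; b=13
n=4: not %3==0, s = (-14)-4 = -18; b=17
n=13: not %3==0, s = (-18)-13 = -31; b=30
n=10: not %3==0, s = (-31)-10 = -41; b=40
n=-3: %3==0, s = (-41)+(-3) = -44; b=41
n=-1: not %3==0, s = (-44)-(-1) = -43; b=40
s+b = (-43)+40 = -3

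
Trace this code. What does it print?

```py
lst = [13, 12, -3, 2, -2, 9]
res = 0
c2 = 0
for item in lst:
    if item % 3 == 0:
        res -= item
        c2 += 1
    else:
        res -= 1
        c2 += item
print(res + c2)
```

item=13: not %3==0, res = 0-1 = -1; c2=13
item=12: %3==0, res = (-1)-12 = -13; c2=14
item=-3: %3==0, res = (-13)-(-3) = -10; c2=15
item=2: not %3==0, res = (-10)-1 = -11; c2=17
item=-2: not %3==0, res = (-11)-1 = -12; c2=15
item=9: %3==0, res = (-12)-9 = -21; c2=16
res+c2 = (-21)+16 = -5

-5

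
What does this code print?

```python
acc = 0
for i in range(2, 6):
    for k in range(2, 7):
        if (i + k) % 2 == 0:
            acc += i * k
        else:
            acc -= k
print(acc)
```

i=2,k=2: even sum, acc = 0+4 = 4
i=2,k=3: odd sum, acc = 4-3 = 1
i=2,k=4: even sum, acc = 1+8 = 9
i=2,k=5: odd sum, acc = 9-5 = 4
i=2,k=6: even sum, acc = 4+12 = 16
i=3,k=2: odd sum, acc = 16-2 = 14
i=3,k=3: even sum, acc = 14+9 = 23
i=3,k=4: odd sum, acc = 23-4 = 19
i=3,k=5: even sum, acc = 19+15 = 34
i=3,k=6: odd sum, acc = 34-6 = 28
i=4,k=2: even sum, acc = 28+8 = 36
i=4,k=3: odd sum, acc = 36-3 = 33
i=4,k=4: even sum, acc = 33+16 = 49
i=4,k=5: odd sum, acc = 49-5 = 44
i=4,k=6: even sum, acc = 44+24 = 68
i=5,k=2: odd sum, acc = 68-2 = 66
i=5,k=3: even sum, acc = 66+15 = 81
i=5,k=4: odd sum, acc = 81-4 = 77
i=5,k=5: even sum, acc = 77+25 = 102
i=5,k=6: odd sum, acc = 102-6 = 96

96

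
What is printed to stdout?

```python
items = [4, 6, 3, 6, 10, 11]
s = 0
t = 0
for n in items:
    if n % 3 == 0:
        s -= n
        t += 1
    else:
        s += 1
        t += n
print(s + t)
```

n=4: not %3==0, s = 0+1 = 1; t=4
n=6: %3==0, s = 1-6 = -5; t=5
n=3: %3==0, s = (-5)-3 = -8; t=6
n=6: %3==0, s = (-8)-6 = -14; t=7
n=10: not %3==0, s = (-14)+1 = -13; t=17
n=11: not %3==0, s = (-13)+1 = -12; t=28
s+t = (-12)+28 = 16

16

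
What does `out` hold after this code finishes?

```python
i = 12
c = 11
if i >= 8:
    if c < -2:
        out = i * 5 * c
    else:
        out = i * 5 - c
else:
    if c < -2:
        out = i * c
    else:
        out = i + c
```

i=12, c=11
i >= 8 is True; c < -2 is False
→ out = i * 5 - c = 49

49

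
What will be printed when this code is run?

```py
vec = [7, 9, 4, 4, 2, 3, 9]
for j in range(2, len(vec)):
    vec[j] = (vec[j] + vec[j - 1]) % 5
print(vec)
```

[7, 9, 3, 2, 4, 2, 1]

j=2: vec[2] = (4+9)%5 = 3 → [7, 9, 3, 4, 2, 3, 9]
j=3: vec[3] = (4+3)%5 = 2 → [7, 9, 3, 2, 2, 3, 9]
j=4: vec[4] = (2+2)%5 = 4 → [7, 9, 3, 2, 4, 3, 9]
j=5: vec[5] = (3+4)%5 = 2 → [7, 9, 3, 2, 4, 2, 9]
j=6: vec[6] = (9+2)%5 = 1 → [7, 9, 3, 2, 4, 2, 1]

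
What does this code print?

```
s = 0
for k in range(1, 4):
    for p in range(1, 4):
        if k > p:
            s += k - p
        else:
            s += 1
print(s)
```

10

k=1,p=1: not 1>1, s = 0+1 = 1
k=1,p=2: not 1>2, s = 1+1 = 2
k=1,p=3: not 1>3, s = 2+1 = 3
k=2,p=1: 2>1, s = 3+1 = 4
k=2,p=2: not 2>2, s = 4+1 = 5
k=2,p=3: not 2>3, s = 5+1 = 6
k=3,p=1: 3>1, s = 6+2 = 8
k=3,p=2: 3>2, s = 8+1 = 9
k=3,p=3: not 3>3, s = 9+1 = 10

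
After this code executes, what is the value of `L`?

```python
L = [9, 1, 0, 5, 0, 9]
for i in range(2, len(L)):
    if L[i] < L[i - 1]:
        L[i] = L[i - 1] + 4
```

i=2: 0<1, L[2] = 1+4 = 5 → [9, 1, 5, 5, 0, 9]
i=3: 5>=5, unchanged → [9, 1, 5, 5, 0, 9]
i=4: 0<5, L[4] = 5+4 = 9 → [9, 1, 5, 5, 9, 9]
i=5: 9>=9, unchanged → [9, 1, 5, 5, 9, 9]

[9, 1, 5, 5, 9, 9]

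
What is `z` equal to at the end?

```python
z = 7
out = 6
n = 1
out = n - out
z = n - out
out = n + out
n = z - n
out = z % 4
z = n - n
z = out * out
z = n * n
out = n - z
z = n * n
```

out = 1-6 = -5
z = 1-(-5) = 6
out = 1+(-5) = -4
n = 6-1 = 5
out = 6%4 = 2
z = 5-5 = 0
z = 2*2 = 4
z = 5*5 = 25
out = 5-25 = -20
z = 5*5 = 25

25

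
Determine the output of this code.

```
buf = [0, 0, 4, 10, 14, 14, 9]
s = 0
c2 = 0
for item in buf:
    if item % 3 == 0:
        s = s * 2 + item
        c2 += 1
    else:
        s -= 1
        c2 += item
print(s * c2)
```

45

item=0: %3==0, s = 0*2+0 = 0; c2=1
item=0: %3==0, s = 0*2+0 = 0; c2=2
item=4: not %3==0, s = 0-1 = -1; c2=6
item=10: not %3==0, s = (-1)-1 = -2; c2=16
item=14: not %3==0, s = (-2)-1 = -3; c2=30
item=14: not %3==0, s = (-3)-1 = -4; c2=44
item=9: %3==0, s = (-4)*2+9 = 1; c2=45
s*c2 = 1*45 = 45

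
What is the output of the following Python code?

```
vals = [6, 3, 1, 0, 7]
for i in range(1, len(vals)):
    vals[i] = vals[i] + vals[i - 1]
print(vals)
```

[6, 9, 10, 10, 17]

i=1: vals[1] = 3+6 = 9 → [6, 9, 1, 0, 7]
i=2: vals[2] = 1+9 = 10 → [6, 9, 10, 0, 7]
i=3: vals[3] = 0+10 = 10 → [6, 9, 10, 10, 7]
i=4: vals[4] = 7+10 = 17 → [6, 9, 10, 10, 17]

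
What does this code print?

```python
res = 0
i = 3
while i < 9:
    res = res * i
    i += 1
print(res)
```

i=3: res = 0*3 = 0
i=4: res = 0*4 = 0
i=5: res = 0*5 = 0
i=6: res = 0*6 = 0
i=7: res = 0*7 = 0
i=8: res = 0*8 = 0

0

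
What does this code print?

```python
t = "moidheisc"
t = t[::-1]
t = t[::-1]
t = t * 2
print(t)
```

moidheiscmoidheisc

reverse → 'csiehdiom'
reverse → 'moidheisc'
repeat ×2 → 'moidheiscmoidheisc'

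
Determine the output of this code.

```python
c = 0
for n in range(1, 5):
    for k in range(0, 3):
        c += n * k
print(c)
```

n=1,k=0: c = 0+0 = 0
n=1,k=1: c = 0+1 = 1
n=1,k=2: c = 1+2 = 3
n=2,k=0: c = 3+0 = 3
n=2,k=1: c = 3+2 = 5
n=2,k=2: c = 5+4 = 9
n=3,k=0: c = 9+0 = 9
n=3,k=1: c = 9+3 = 12
n=3,k=2: c = 12+6 = 18
n=4,k=0: c = 18+0 = 18
n=4,k=1: c = 18+4 = 22
n=4,k=2: c = 22+8 = 30

30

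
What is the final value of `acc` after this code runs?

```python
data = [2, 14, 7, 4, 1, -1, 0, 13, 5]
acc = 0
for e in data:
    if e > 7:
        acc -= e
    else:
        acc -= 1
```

e=2: not >7, acc = 0-1 = -1
e=14: >7, acc = (-1)-14 = -15
e=7: not >7, acc = (-15)-1 = -16
e=4: not >7, acc = (-16)-1 = -17
e=1: not >7, acc = (-17)-1 = -18
e=-1: not >7, acc = (-18)-1 = -19
e=0: not >7, acc = (-19)-1 = -20
e=13: >7, acc = (-20)-13 = -33
e=5: not >7, acc = (-33)-1 = -34

-34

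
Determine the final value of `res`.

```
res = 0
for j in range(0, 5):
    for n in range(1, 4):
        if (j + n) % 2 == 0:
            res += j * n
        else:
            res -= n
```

j=0,n=1: odd sum, res = 0-1 = -1
j=0,n=2: even sum, res = (-1)+0 = -1
j=0,n=3: odd sum, res = (-1)-3 = -4
j=1,n=1: even sum, res = (-4)+1 = -3
j=1,n=2: odd sum, res = (-3)-2 = -5
j=1,n=3: even sum, res = (-5)+3 = -2
j=2,n=1: odd sum, res = (-2)-1 = -3
j=2,n=2: even sum, res = (-3)+4 = 1
j=2,n=3: odd sum, res = 1-3 = -2
j=3,n=1: even sum, res = (-2)+3 = 1
j=3,n=2: odd sum, res = 1-2 = -1
j=3,n=3: even sum, res = (-1)+9 = 8
j=4,n=1: odd sum, res = 8-1 = 7
j=4,n=2: even sum, res = 7+8 = 15
j=4,n=3: odd sum, res = 15-3 = 12

12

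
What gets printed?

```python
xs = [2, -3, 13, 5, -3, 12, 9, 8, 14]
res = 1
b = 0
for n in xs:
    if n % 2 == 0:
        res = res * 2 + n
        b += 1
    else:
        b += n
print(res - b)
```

85

n=2: even, res = 1*2+2 = 4; b=1
n=-3: not even; b=-2
n=13: not even; b=11
n=5: not even; b=16
n=-3: not even; b=13
n=12: even, res = 4*2+12 = 20; b=14
n=9: not even; b=23
n=8: even, res = 20*2+8 = 48; b=24
n=14: even, res = 48*2+14 = 110; b=25
res-b = 110-25 = 85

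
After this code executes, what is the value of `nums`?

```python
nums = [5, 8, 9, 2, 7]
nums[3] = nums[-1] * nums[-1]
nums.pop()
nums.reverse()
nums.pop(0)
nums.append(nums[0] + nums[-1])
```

nums[3] = nums[-1]*nums[-1] = 7*7 = 49 → [5, 8, 9, 49, 7]
pop() removes 7 → [5, 8, 9, 49]
reverse → [49, 9, 8, 5]
pop(0) removes 49 → [9, 8, 5]
append nums[0]+nums[-1] = 9+5 = 14 → [9, 8, 5, 14]

[9, 8, 5, 14]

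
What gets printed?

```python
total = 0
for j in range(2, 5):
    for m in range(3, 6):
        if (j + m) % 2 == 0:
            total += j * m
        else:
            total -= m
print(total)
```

j=2,m=3: odd sum, total = 0-3 = -3
j=2,m=4: even sum, total = (-3)+8 = 5
j=2,m=5: odd sum, total = 5-5 = 0
j=3,m=3: even sum, total = 0+9 = 9
j=3,m=4: odd sum, total = 9-4 = 5
j=3,m=5: even sum, total = 5+15 = 20
j=4,m=3: odd sum, total = 20-3 = 17
j=4,m=4: even sum, total = 17+16 = 33
j=4,m=5: odd sum, total = 33-5 = 28

28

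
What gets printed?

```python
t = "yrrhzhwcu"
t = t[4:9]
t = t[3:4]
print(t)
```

c

slice [4:9] → 'zhwcu'
slice [3:4] → 'c'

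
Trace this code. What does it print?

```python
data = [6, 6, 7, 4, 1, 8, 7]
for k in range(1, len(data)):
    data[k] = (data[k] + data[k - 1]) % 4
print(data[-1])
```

3

k=1: data[1] = (6+6)%4 = 0 → [6, 0, 7, 4, 1, 8, 7]
k=2: data[2] = (7+0)%4 = 3 → [6, 0, 3, 4, 1, 8, 7]
k=3: data[3] = (4+3)%4 = 3 → [6, 0, 3, 3, 1, 8, 7]
k=4: data[4] = (1+3)%4 = 0 → [6, 0, 3, 3, 0, 8, 7]
k=5: data[5] = (8+0)%4 = 0 → [6, 0, 3, 3, 0, 0, 7]
k=6: data[6] = (7+0)%4 = 3 → [6, 0, 3, 3, 0, 0, 3]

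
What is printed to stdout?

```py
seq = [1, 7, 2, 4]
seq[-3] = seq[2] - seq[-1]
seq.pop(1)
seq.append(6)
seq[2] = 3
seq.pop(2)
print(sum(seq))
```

9

seq[-3] = seq[2]-seq[-1] = 2-4 = -2 → [1, -2, 2, 4]
pop(1) removes -2 → [1, 2, 4]
append 6 → [1, 2, 4, 6]
seq[2] = 3 → [1, 2, 3, 6]
pop(2) removes 3 → [1, 2, 6]
sum = 9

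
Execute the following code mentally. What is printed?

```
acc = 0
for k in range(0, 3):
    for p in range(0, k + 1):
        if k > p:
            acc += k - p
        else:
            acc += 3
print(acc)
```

13

k=0,p=0: not 0>0, acc = 0+3 = 3
k=1,p=0: 1>0, acc = 3+1 = 4
k=1,p=1: not 1>1, acc = 4+3 = 7
k=2,p=0: 2>0, acc = 7+2 = 9
k=2,p=1: 2>1, acc = 9+1 = 10
k=2,p=2: not 2>2, acc = 10+3 = 13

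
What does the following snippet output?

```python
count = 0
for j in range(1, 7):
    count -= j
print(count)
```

j=1: count = 0-1 = -1
j=2: count = (-1)-2 = -3
j=3: count = (-3)-3 = -6
j=4: count = (-6)-4 = -10
j=5: count = (-10)-5 = -15
j=6: count = (-15)-6 = -21

-21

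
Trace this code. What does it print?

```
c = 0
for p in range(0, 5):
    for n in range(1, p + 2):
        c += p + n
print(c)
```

p=0,n=1: c = 0+1 = 1
p=1,n=1: c = 1+2 = 3
p=1,n=2: c = 3+3 = 6
p=2,n=1: c = 6+3 = 9
p=2,n=2: c = 9+4 = 13
p=2,n=3: c = 13+5 = 18
p=3,n=1: c = 18+4 = 22
p=3,n=2: c = 22+5 = 27
p=3,n=3: c = 27+6 = 33
p=3,n=4: c = 33+7 = 40
p=4,n=1: c = 40+5 = 45
p=4,n=2: c = 45+6 = 51
p=4,n=3: c = 51+7 = 58
p=4,n=4: c = 58+8 = 66
p=4,n=5: c = 66+9 = 75

75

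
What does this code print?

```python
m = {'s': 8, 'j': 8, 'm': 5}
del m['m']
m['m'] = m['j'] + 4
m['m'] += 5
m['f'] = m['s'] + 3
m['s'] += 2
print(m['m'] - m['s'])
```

7

del 'm' → {'s': 8, 'j': 8}
m['m'] = m['j']+4 = 12 → {'s': 8, 'j': 8, 'm': 12}
m['m'] = 12+5 = 17 → {'s': 8, 'j': 8, 'm': 17}
m['f'] = m['s']+3 = 11 → {'s': 8, 'j': 8, 'm': 17, 'f': 11}
m['s'] = 8+2 = 10 → {'s': 10, 'j': 8, 'm': 17, 'f': 11}
m['m']-m['s'] = 17-10 = 7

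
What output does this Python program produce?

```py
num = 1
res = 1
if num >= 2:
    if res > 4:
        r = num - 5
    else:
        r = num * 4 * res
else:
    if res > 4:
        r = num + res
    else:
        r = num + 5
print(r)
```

num=1, res=1
num >= 2 is False; res > 4 is False
→ r = num + 5 = 6

6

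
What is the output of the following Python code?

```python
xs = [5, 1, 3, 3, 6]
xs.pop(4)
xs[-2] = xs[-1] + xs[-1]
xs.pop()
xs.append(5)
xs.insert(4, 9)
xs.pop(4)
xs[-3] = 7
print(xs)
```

[5, 7, 6, 5]

pop(4) removes 6 → [5, 1, 3, 3]
xs[-2] = xs[-1]+xs[-1] = 3+3 = 6 → [5, 1, 6, 3]
pop() removes 3 → [5, 1, 6]
append 5 → [5, 1, 6, 5]
insert 9 at 4 → [5, 1, 6, 5, 9]
pop(4) removes 9 → [5, 1, 6, 5]
xs[-3] = 7 → [5, 7, 6, 5]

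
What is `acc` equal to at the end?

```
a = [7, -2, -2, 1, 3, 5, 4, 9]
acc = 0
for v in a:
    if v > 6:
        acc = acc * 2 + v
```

v=7: >6, acc = 0*2+7 = 7
v=-2: not >6
v=-2: not >6
v=1: not >6
v=3: not >6
v=5: not >6
v=4: not >6
v=9: >6, acc = 7*2+9 = 23

23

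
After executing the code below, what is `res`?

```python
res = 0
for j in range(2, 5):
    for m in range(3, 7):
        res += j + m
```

90

j=2,m=3: res = 0+5 = 5
j=2,m=4: res = 5+6 = 11
j=2,m=5: res = 11+7 = 18
j=2,m=6: res = 18+8 = 26
j=3,m=3: res = 26+6 = 32
j=3,m=4: res = 32+7 = 39
j=3,m=5: res = 39+8 = 47
j=3,m=6: res = 47+9 = 56
j=4,m=3: res = 56+7 = 63
j=4,m=4: res = 63+8 = 71
j=4,m=5: res = 71+9 = 80
j=4,m=6: res = 80+10 = 90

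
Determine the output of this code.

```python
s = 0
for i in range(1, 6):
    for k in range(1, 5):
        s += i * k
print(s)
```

i=1,k=1: s = 0+1 = 1
i=1,k=2: s = 1+2 = 3
i=1,k=3: s = 3+3 = 6
i=1,k=4: s = 6+4 = 10
i=2,k=1: s = 10+2 = 12
i=2,k=2: s = 12+4 = 16
i=2,k=3: s = 16+6 = 22
i=2,k=4: s = 22+8 = 30
i=3,k=1: s = 30+3 = 33
i=3,k=2: s = 33+6 = 39
i=3,k=3: s = 39+9 = 48
i=3,k=4: s = 48+12 = 60
i=4,k=1: s = 60+4 = 64
i=4,k=2: s = 64+8 = 72
i=4,k=3: s = 72+12 = 84
i=4,k=4: s = 84+16 = 100
i=5,k=1: s = 100+5 = 105
i=5,k=2: s = 105+10 = 115
i=5,k=3: s = 115+15 = 130
i=5,k=4: s = 130+20 = 150

150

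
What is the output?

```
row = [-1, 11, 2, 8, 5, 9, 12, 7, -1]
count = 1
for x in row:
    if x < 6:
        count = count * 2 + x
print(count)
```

x=-1: <6, count = 1*2+(-1) = 1
x=11: not <6
x=2: <6, count = 1*2+2 = 4
x=8: not <6
x=5: <6, count = 4*2+5 = 13
x=9: not <6
x=12: not <6
x=7: not <6
x=-1: <6, count = 13*2+(-1) = 25

25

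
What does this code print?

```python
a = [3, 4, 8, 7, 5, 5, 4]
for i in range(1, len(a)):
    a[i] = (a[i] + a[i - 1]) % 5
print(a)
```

[3, 2, 0, 2, 2, 2, 1]

i=1: a[1] = (4+3)%5 = 2 → [3, 2, 8, 7, 5, 5, 4]
i=2: a[2] = (8+2)%5 = 0 → [3, 2, 0, 7, 5, 5, 4]
i=3: a[3] = (7+0)%5 = 2 → [3, 2, 0, 2, 5, 5, 4]
i=4: a[4] = (5+2)%5 = 2 → [3, 2, 0, 2, 2, 5, 4]
i=5: a[5] = (5+2)%5 = 2 → [3, 2, 0, 2, 2, 2, 4]
i=6: a[6] = (4+2)%5 = 1 → [3, 2, 0, 2, 2, 2, 1]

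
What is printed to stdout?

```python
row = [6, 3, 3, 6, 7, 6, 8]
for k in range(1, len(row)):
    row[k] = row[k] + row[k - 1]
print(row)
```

[6, 9, 12, 18, 25, 31, 39]

k=1: row[1] = 3+6 = 9 → [6, 9, 3, 6, 7, 6, 8]
k=2: row[2] = 3+9 = 12 → [6, 9, 12, 6, 7, 6, 8]
k=3: row[3] = 6+12 = 18 → [6, 9, 12, 18, 7, 6, 8]
k=4: row[4] = 7+18 = 25 → [6, 9, 12, 18, 25, 6, 8]
k=5: row[5] = 6+25 = 31 → [6, 9, 12, 18, 25, 31, 8]
k=6: row[6] = 8+31 = 39 → [6, 9, 12, 18, 25, 31, 39]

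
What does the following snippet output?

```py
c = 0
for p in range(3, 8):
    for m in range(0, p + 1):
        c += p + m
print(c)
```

p=3,m=0: c = 0+3 = 3
p=3,m=1: c = 3+4 = 7
p=3,m=2: c = 7+5 = 12
p=3,m=3: c = 12+6 = 18
p=4,m=0: c = 18+4 = 22
p=4,m=1: c = 22+5 = 27
p=4,m=2: c = 27+6 = 33
p=4,m=3: c = 33+7 = 40
p=4,m=4: c = 40+8 = 48
p=5,m=0: c = 48+5 = 53
p=5,m=1: c = 53+6 = 59
p=5,m=2: c = 59+7 = 66
p=5,m=3: c = 66+8 = 74
p=5,m=4: c = 74+9 = 83
p=5,m=5: c = 83+10 = 93
p=6,m=0: c = 93+6 = 99
p=6,m=1: c = 99+7 = 106
p=6,m=2: c = 106+8 = 114
p=6,m=3: c = 114+9 = 123
p=6,m=4: c = 123+10 = 133
p=6,m=5: c = 133+11 = 144
p=6,m=6: c = 144+12 = 156
p=7,m=0: c = 156+7 = 163
p=7,m=1: c = 163+8 = 171
p=7,m=2: c = 171+9 = 180
p=7,m=3: c = 180+10 = 190
p=7,m=4: c = 190+11 = 201
p=7,m=5: c = 201+12 = 213
p=7,m=6: c = 213+13 = 226
p=7,m=7: c = 226+14 = 240

240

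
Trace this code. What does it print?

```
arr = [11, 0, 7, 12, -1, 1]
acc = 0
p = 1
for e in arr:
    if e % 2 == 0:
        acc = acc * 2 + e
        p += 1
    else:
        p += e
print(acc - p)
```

e=11: not even; p=12
e=0: even, acc = 0*2+0 = 0; p=13
e=7: not even; p=20
e=12: even, acc = 0*2+12 = 12; p=21
e=-1: not even; p=20
e=1: not even; p=21
acc-p = 12-21 = -9

-9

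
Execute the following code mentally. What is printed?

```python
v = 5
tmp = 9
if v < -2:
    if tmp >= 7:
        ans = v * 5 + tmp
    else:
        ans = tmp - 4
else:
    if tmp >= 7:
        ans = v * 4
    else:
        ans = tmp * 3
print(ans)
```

v=5, tmp=9
v < -2 is False; tmp >= 7 is True
→ ans = v * 4 = 20

20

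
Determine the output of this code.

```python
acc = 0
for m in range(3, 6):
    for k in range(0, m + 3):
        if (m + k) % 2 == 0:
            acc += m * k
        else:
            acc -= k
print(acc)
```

m=3,k=0: odd sum, acc = 0-0 = 0
m=3,k=1: even sum, acc = 0+3 = 3
m=3,k=2: odd sum, acc = 3-2 = 1
m=3,k=3: even sum, acc = 1+9 = 10
m=3,k=4: odd sum, acc = 10-4 = 6
m=3,k=5: even sum, acc = 6+15 = 21
m=4,k=0: even sum, acc = 21+0 = 21
m=4,k=1: odd sum, acc = 21-1 = 20
m=4,k=2: even sum, acc = 20+8 = 28
m=4,k=3: odd sum, acc = 28-3 = 25
m=4,k=4: even sum, acc = 25+16 = 41
m=4,k=5: odd sum, acc = 41-5 = 36
m=4,k=6: even sum, acc = 36+24 = 60
m=5,k=0: odd sum, acc = 60-0 = 60
m=5,k=1: even sum, acc = 60+5 = 65
m=5,k=2: odd sum, acc = 65-2 = 63
m=5,k=3: even sum, acc = 63+15 = 78
m=5,k=4: odd sum, acc = 78-4 = 74
m=5,k=5: even sum, acc = 74+25 = 99
m=5,k=6: odd sum, acc = 99-6 = 93
m=5,k=7: even sum, acc = 93+35 = 128

128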